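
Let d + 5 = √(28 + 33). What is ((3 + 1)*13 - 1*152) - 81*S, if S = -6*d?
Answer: -2530 + 486*√61 ≈ 1265.8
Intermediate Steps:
d = -5 + √61 (d = -5 + √(28 + 33) = -5 + √61 ≈ 2.8102)
S = 30 - 6*√61 (S = -6*(-5 + √61) = 30 - 6*√61 ≈ -16.862)
((3 + 1)*13 - 1*152) - 81*S = ((3 + 1)*13 - 1*152) - 81*(30 - 6*√61) = (4*13 - 152) + (-2430 + 486*√61) = (52 - 152) + (-2430 + 486*√61) = -100 + (-2430 + 486*√61) = -2530 + 486*√61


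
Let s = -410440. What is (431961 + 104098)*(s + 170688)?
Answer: -128521217368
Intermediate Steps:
(431961 + 104098)*(s + 170688) = (431961 + 104098)*(-410440 + 170688) = 536059*(-239752) = -128521217368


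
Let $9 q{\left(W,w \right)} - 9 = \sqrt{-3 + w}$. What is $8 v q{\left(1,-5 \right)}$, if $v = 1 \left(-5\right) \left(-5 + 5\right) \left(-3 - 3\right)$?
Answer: $0$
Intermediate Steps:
$q{\left(W,w \right)} = 1 + \frac{\sqrt{-3 + w}}{9}$
$v = 0$ ($v = - 5 \cdot 0 \left(-6\right) = \left(-5\right) 0 = 0$)
$8 v q{\left(1,-5 \right)} = 8 \cdot 0 \left(1 + \frac{\sqrt{-3 - 5}}{9}\right) = 0 \left(1 + \frac{\sqrt{-8}}{9}\right) = 0 \left(1 + \frac{2 i \sqrt{2}}{9}\right) = 0$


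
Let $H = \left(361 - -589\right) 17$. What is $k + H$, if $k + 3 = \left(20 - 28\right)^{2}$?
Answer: $16211$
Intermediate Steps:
$k = 61$ ($k = -3 + \left(20 - 28\right)^{2} = -3 + \left(-8\right)^{2} = -3 + 64 = 61$)
$H = 16150$ ($H = \left(361 + 589\right) 17 = 950 \cdot 17 = 16150$)
$k + H = 61 + 16150 = 16211$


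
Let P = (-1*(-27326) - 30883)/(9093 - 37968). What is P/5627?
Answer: 3557/162479625 ≈ 2.1892e-5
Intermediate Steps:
P = 3557/28875 (P = (27326 - 30883)/(-28875) = -3557*(-1/28875) = 3557/28875 ≈ 0.12319)
P/5627 = (3557/28875)/5627 = (3557/28875)*(1/5627) = 3557/162479625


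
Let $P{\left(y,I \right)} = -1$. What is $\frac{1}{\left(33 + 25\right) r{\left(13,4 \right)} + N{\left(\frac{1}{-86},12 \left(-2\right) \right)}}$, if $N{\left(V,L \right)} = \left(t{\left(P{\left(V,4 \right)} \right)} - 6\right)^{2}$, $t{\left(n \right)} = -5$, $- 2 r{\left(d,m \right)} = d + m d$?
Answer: $- \frac{1}{1764} \approx -0.00056689$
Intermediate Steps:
$r{\left(d,m \right)} = - \frac{d}{2} - \frac{d m}{2}$ ($r{\left(d,m \right)} = - \frac{d + m d}{2} = - \frac{d + d m}{2} = - \frac{d}{2} - \frac{d m}{2}$)
$N{\left(V,L \right)} = 121$ ($N{\left(V,L \right)} = \left(-5 - 6\right)^{2} = \left(-11\right)^{2} = 121$)
$\frac{1}{\left(33 + 25\right) r{\left(13,4 \right)} + N{\left(\frac{1}{-86},12 \left(-2\right) \right)}} = \frac{1}{\left(33 + 25\right) \left(\left(- \frac{1}{2}\right) 13 \left(1 + 4\right)\right) + 121} = \frac{1}{58 \left(\left(- \frac{1}{2}\right) 13 \cdot 5\right) + 121} = \frac{1}{58 \left(- \frac{65}{2}\right) + 121} = \frac{1}{-1885 + 121} = \frac{1}{-1764} = - \frac{1}{1764}$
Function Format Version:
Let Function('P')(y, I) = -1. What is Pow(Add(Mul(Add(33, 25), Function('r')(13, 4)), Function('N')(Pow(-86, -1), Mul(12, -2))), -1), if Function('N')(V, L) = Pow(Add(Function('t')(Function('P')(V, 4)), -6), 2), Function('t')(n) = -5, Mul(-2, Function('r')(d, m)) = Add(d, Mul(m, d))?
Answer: Rational(-1, 1764) ≈ -0.00056689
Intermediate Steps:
Function('r')(d, m) = Add(Mul(Rational(-1, 2), d), Mul(Rational(-1, 2), d, m)) (Function('r')(d, m) = Mul(Rational(-1, 2), Add(d, Mul(m, d))) = Mul(Rational(-1, 2), Add(d, Mul(d, m))) = Add(Mul(Rational(-1, 2), d), Mul(Rational(-1, 2), d, m)))
Function('N')(V, L) = 121 (Function('N')(V, L) = Pow(Add(-5, -6), 2) = Pow(-11, 2) = 121)
Pow(Add(Mul(Add(33, 25), Function('r')(13, 4)), Function('N')(Pow(-86, -1), Mul(12, -2))), -1) = Pow(Add(Mul(Add(33, 25), Mul(Rational(-1, 2), 13, Add(1, 4))), 121), -1) = Pow(Add(Mul(58, Mul(Rational(-1, 2), 13, 5)), 121), -1) = Pow(Add(Mul(58, Rational(-65, 2)), 121), -1) = Pow(Add(-1885, 121), -1) = Pow(-1764, -1) = Rational(-1, 1764)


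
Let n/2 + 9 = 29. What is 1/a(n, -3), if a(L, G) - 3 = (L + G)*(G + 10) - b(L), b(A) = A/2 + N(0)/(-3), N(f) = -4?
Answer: 3/722 ≈ 0.0041551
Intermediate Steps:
n = 40 (n = -18 + 2*29 = -18 + 58 = 40)
b(A) = 4/3 + A/2 (b(A) = A/2 - 4/(-3) = A*(½) - 4*(-⅓) = A/2 + 4/3 = 4/3 + A/2)
a(L, G) = 5/3 - L/2 + (10 + G)*(G + L) (a(L, G) = 3 + ((L + G)*(G + 10) - (4/3 + L/2)) = 3 + ((G + L)*(10 + G) + (-4/3 - L/2)) = 3 + ((10 + G)*(G + L) + (-4/3 - L/2)) = 3 + (-4/3 - L/2 + (10 + G)*(G + L)) = 5/3 - L/2 + (10 + G)*(G + L))
1/a(n, -3) = 1/(5/3 + (-3)² + 10*(-3) + (19/2)*40 - 3*40) = 1/(5/3 + 9 - 30 + 380 - 120) = 1/(722/3) = 3/722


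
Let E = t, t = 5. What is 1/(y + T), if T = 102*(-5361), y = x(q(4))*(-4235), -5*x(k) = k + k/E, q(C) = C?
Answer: -5/2713782 ≈ -1.8424e-6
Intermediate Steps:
E = 5
x(k) = -6*k/25 (x(k) = -(k + k/5)/5 = -6*k/25)
y = 20328/5 (y = -6/25*4*(-4235) = -24/25*(-4235) = 20328/5 ≈ 4065.6)
T = -546822
1/(y + T) = 1/(20328/5 - 546822) = 1/(-2713782/5) = -5/2713782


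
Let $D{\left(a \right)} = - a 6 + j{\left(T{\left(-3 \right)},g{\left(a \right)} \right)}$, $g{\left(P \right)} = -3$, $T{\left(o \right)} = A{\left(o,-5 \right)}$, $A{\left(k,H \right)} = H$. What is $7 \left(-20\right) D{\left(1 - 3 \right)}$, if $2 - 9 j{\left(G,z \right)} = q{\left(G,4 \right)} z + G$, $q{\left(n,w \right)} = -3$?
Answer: $- \frac{14840}{9} \approx -1648.9$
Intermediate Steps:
$T{\left(o \right)} = -5$
$j{\left(G,z \right)} = \frac{2}{9} - \frac{G}{9} + \frac{z}{3}$ ($j{\left(G,z \right)} = \frac{2}{9} - \frac{- 3 z + G}{9} = \frac{2}{9} - \frac{G - 3 z}{9} = \frac{2}{9} - \left(- \frac{z}{3} + \frac{G}{9}\right) = \frac{2}{9} - \frac{G}{9} + \frac{z}{3}$)
$D{\left(a \right)} = - \frac{2}{9} - 6 a$ ($D{\left(a \right)} = - a 6 + \left(\frac{2}{9} - - \frac{5}{9} + \frac{1}{3} \left(-3\right)\right) = - 6 a + \left(\frac{2}{9} + \frac{5}{9} - 1\right) = - 6 a - \frac{2}{9} = - \frac{2}{9} - 6 a$)
$7 \left(-20\right) D{\left(1 - 3 \right)} = 7 \left(-20\right) \left(- \frac{2}{9} - 6 \left(1 - 3\right)\right) = - 140 \left(- \frac{2}{9} - -12\right) = - 140 \left(- \frac{2}{9} + 12\right) = \left(-140\right) \frac{106}{9} = - \frac{14840}{9}$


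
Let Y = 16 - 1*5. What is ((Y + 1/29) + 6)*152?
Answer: 75088/29 ≈ 2589.2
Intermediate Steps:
Y = 11 (Y = 16 - 5 = 11)
((Y + 1/29) + 6)*152 = ((11 + 1/29) + 6)*152 = (320/29 + 6)*152 = (494/29)*152 = 75088/29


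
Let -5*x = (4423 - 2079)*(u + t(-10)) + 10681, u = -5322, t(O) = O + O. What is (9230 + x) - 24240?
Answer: 12435917/5 ≈ 2.4872e+6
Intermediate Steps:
t(O) = 2*O
x = 12510967/5 (x = -((4423 - 2079)*(-5322 + 2*(-10)) + 10681)/5 = -(2344*(-5322 - 20) + 10681)/5 = -(2344*(-5342) + 10681)/5 = -(-12521648 + 10681)/5 = -1/5*(-12510967) = 12510967/5 ≈ 2.5022e+6)
(9230 + x) - 24240 = (9230 + 12510967/5) - 24240 = 12557117/5 - 24240 = 12435917/5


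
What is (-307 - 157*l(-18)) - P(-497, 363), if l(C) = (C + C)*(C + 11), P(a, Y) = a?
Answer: -39374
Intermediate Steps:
l(C) = 2*C*(11 + C) (l(C) = (2*C)*(11 + C) = 2*C*(11 + C))
(-307 - 157*l(-18)) - P(-497, 363) = (-307 - 314*(-18)*(11 - 18)) - 1*(-497) = (-307 - 314*(-18)*(-7)) + 497 = (-307 - 157*252) + 497 = (-307 - 39564) + 497 = -39871 + 497 = -39374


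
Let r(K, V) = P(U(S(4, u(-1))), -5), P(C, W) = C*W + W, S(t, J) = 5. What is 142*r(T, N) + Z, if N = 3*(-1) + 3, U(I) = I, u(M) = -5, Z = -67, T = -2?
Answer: -4327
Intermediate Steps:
N = 0 (N = -3 + 3 = 0)
P(C, W) = W + C*W
r(K, V) = -30 (r(K, V) = -5*(1 + 5) = -5*6 = -30)
142*r(T, N) + Z = 142*(-30) - 67 = -4260 - 67 = -4327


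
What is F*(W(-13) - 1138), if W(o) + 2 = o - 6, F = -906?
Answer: 1050054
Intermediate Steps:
W(o) = -8 + o (W(o) = -2 + (o - 6) = -2 + (-6 + o) = -8 + o)
F*(W(-13) - 1138) = -906*((-8 - 13) - 1138) = -906*(-21 - 1138) = -906*(-1159) = 1050054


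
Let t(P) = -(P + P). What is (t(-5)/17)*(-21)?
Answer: -210/17 ≈ -12.353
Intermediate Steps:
t(P) = -2*P
(t(-5)/17)*(-21) = ((-2*(-5))/17)*(-21) = ((1/17)*10)*(-21) = (10/17)*(-21) = -210/17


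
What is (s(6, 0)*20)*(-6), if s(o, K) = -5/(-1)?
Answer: -600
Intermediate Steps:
s(o, K) = 5 (s(o, K) = -5*(-1) = 5)
(s(6, 0)*20)*(-6) = (5*20)*(-6) = 100*(-6) = -600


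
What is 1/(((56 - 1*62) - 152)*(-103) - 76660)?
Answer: -1/60386 ≈ -1.6560e-5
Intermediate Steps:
1/(((56 - 1*62) - 152)*(-103) - 76660) = 1/(((56 - 62) - 152)*(-103) - 76660) = 1/((-6 - 152)*(-103) - 76660) = 1/(-158*(-103) - 76660) = 1/(16274 - 76660) = 1/(-60386) = -1/60386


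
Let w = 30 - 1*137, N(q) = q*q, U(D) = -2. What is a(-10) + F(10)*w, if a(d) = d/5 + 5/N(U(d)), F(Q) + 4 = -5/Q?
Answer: 1923/4 ≈ 480.75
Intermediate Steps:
N(q) = q²
F(Q) = -4 - 5/Q
w = -107 (w = 30 - 137 = -107)
a(d) = 5/4 + d/5 (a(d) = d/5 + 5/((-2)²) = d*(⅕) + 5/4 = d/5 + 5*(¼) = d/5 + 5/4 = 5/4 + d/5)
a(-10) + F(10)*w = (5/4 + (⅕)*(-10)) + (-4 - 5/10)*(-107) = (5/4 - 2) + (-4 - 5*⅒)*(-107) = -¾ + (-4 - ½)*(-107) = -¾ - 9/2*(-107) = -¾ + 963/2 = 1923/4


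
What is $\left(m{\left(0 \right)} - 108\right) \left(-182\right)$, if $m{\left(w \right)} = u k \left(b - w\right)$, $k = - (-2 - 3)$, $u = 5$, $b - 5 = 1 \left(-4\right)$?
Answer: $15106$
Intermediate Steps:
$b = 1$ ($b = 5 + 1 \left(-4\right) = 5 - 4 = 1$)
$k = 5$ ($k = \left(-1\right) \left(-5\right) = 5$)
$m{\left(w \right)} = 25 - 25 w$ ($m{\left(w \right)} = 5 \cdot 5 \left(1 - w\right) = 25 \left(1 - w\right) = 25 - 25 w$)
$\left(m{\left(0 \right)} - 108\right) \left(-182\right) = \left(\left(25 - 0\right) - 108\right) \left(-182\right) = \left(\left(25 + 0\right) - 108\right) \left(-182\right) = \left(25 - 108\right) \left(-182\right) = \left(-83\right) \left(-182\right) = 15106$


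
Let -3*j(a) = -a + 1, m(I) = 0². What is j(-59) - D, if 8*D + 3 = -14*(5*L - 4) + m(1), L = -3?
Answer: -423/8 ≈ -52.875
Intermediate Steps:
m(I) = 0
j(a) = -⅓ + a/3 (j(a) = -(-a + 1)/3 = -(1 - a)/3 = -⅓ + a/3)
D = 263/8 (D = -3/8 + (-14*(5*(-3) - 4) + 0)/8 = -3/8 + (-14*(-15 - 4) + 0)/8 = -3/8 + (-14*(-19) + 0)/8 = -3/8 + (266 + 0)/8 = -3/8 + (⅛)*266 = -3/8 + 133/4 = 263/8 ≈ 32.875)
j(-59) - D = (-⅓ + (⅓)*(-59)) - 1*263/8 = (-⅓ - 59/3) - 263/8 = -20 - 263/8 = -423/8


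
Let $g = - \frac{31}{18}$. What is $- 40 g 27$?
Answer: $1860$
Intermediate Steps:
$g = - \frac{31}{18}$ ($g = \left(-31\right) \frac{1}{18} = - \frac{31}{18} \approx -1.7222$)
$- 40 g 27 = \left(-40\right) \left(- \frac{31}{18}\right) 27 = \frac{620}{9} \cdot 27 = 1860$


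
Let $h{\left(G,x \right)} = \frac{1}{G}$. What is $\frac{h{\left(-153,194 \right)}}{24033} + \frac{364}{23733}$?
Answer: $\frac{49571189}{3232126071} \approx 0.015337$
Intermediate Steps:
$\frac{h{\left(-153,194 \right)}}{24033} + \frac{364}{23733} = \frac{1}{\left(-153\right) 24033} + \frac{364}{23733} = \left(- \frac{1}{153}\right) \frac{1}{24033} + 364 \cdot \frac{1}{23733} = - \frac{1}{3677049} + \frac{364}{23733} = \frac{49571189}{3232126071}$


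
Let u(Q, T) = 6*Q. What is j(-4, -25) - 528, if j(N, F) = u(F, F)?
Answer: -678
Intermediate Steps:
j(N, F) = 6*F
j(-4, -25) - 528 = 6*(-25) - 528 = -150 - 528 = -678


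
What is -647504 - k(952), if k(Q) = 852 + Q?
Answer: -649308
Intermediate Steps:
-647504 - k(952) = -647504 - (852 + 952) = -647504 - 1*1804 = -647504 - 1804 = -649308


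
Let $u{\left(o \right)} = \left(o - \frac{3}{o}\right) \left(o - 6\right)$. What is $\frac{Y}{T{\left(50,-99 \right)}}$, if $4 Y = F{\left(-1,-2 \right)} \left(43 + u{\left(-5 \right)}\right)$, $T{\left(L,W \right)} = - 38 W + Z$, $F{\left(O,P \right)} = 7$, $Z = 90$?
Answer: $\frac{3199}{77040} \approx 0.041524$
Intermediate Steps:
$T{\left(L,W \right)} = 90 - 38 W$ ($T{\left(L,W \right)} = - 38 W + 90 = 90 - 38 W$)
$u{\left(o \right)} = \left(-6 + o\right) \left(o - \frac{3}{o}\right)$ ($u{\left(o \right)} = \left(o - \frac{3}{o}\right) \left(-6 + o\right) = \left(-6 + o\right) \left(o - \frac{3}{o}\right)$)
$Y = \frac{3199}{20}$ ($Y = \frac{7 \left(43 + \left(-3 + \left(-5\right)^{2} - -30 + \frac{18}{-5}\right)\right)}{4} = \frac{7 \left(43 + \left(-3 + 25 + 30 + 18 \left(- \frac{1}{5}\right)\right)\right)}{4} = \frac{7 \left(43 + \left(-3 + 25 + 30 - \frac{18}{5}\right)\right)}{4} = \frac{7 \left(43 + \frac{242}{5}\right)}{4} = \frac{7 \cdot \frac{457}{5}}{4} = \frac{1}{4} \cdot \frac{3199}{5} = \frac{3199}{20} \approx 159.95$)
$\frac{Y}{T{\left(50,-99 \right)}} = \frac{3199}{20 \left(90 - -3762\right)} = \frac{3199}{20 \left(90 + 3762\right)} = \frac{3199}{20 \cdot 3852} = \frac{3199}{20} \cdot \frac{1}{3852} = \frac{3199}{77040}$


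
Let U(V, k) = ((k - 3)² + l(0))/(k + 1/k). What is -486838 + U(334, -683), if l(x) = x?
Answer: -113713237844/233245 ≈ -4.8753e+5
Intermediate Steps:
U(V, k) = (-3 + k)²/(k + 1/k) (U(V, k) = ((k - 3)² + 0)/(k + 1/k) = ((-3 + k)² + 0)/(k + 1/k) = (-3 + k)²/(k + 1/k))
-486838 + U(334, -683) = -486838 - 683*(-3 - 683)²/(1 + (-683)²) = -486838 - 683*(-686)²/(1 + 466489) = -486838 - 683*470596/466490 = -486838 - 683*1/466490*470596 = -486838 - 160708534/233245 = -113713237844/233245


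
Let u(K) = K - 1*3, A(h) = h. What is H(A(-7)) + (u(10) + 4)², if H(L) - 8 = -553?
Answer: -424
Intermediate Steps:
u(K) = -3 + K (u(K) = K - 3 = -3 + K)
H(L) = -545 (H(L) = 8 - 553 = -545)
H(A(-7)) + (u(10) + 4)² = -545 + ((-3 + 10) + 4)² = -545 + (7 + 4)² = -545 + 11² = -545 + 121 = -424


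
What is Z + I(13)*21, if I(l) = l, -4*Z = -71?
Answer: 1163/4 ≈ 290.75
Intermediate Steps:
Z = 71/4 (Z = -¼*(-71) = 71/4 ≈ 17.750)
Z + I(13)*21 = 71/4 + 13*21 = 71/4 + 273 = 1163/4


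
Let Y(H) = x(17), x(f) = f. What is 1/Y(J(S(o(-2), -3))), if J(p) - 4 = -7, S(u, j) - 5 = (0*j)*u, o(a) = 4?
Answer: 1/17 ≈ 0.058824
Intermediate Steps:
S(u, j) = 5 (S(u, j) = 5 + (0*j)*u = 5 + 0*u = 5 + 0 = 5)
J(p) = -3 (J(p) = 4 - 7 = -3)
Y(H) = 17
1/Y(J(S(o(-2), -3))) = 1/17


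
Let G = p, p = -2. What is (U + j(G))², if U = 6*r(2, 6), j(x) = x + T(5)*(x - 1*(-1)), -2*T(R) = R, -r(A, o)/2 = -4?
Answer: 9409/4 ≈ 2352.3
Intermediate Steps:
r(A, o) = 8 (r(A, o) = -2*(-4) = 8)
T(R) = -R/2
G = -2
j(x) = -5/2 - 3*x/2 (j(x) = x + (-½*5)*(x - 1*(-1)) = x - 5*(x + 1)/2 = x - 5*(1 + x)/2 = x + (-5/2 - 5*x/2) = -5/2 - 3*x/2)
U = 48 (U = 6*8 = 48)
(U + j(G))² = (48 + (-5/2 - 3/2*(-2)))² = (48 + (-5/2 + 3))² = (48 + ½)² = (97/2)² = 9409/4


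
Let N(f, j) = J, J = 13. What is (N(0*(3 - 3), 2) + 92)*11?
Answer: 1155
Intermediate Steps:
N(f, j) = 13
(N(0*(3 - 3), 2) + 92)*11 = (13 + 92)*11 = 105*11 = 1155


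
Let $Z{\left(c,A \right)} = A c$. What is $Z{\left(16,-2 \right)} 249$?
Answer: $-7968$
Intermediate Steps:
$Z{\left(16,-2 \right)} 249 = \left(-2\right) 16 \cdot 249 = \left(-32\right) 249 = -7968$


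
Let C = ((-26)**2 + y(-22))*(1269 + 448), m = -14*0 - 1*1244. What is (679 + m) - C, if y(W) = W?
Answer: -1123483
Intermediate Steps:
m = -1244 (m = 0 - 1244 = -1244)
C = 1122918 (C = ((-26)**2 - 22)*(1269 + 448) = (676 - 22)*1717 = 654*1717 = 1122918)
(679 + m) - C = (679 - 1244) - 1*1122918 = -565 - 1122918 = -1123483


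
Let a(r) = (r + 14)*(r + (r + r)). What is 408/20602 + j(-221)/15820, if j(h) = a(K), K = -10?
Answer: 99558/8148091 ≈ 0.012219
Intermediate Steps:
a(r) = 3*r*(14 + r) (a(r) = (14 + r)*(r + 2*r) = (14 + r)*(3*r) = 3*r*(14 + r))
j(h) = -120 (j(h) = 3*(-10)*(14 - 10) = 3*(-10)*4 = -120)
408/20602 + j(-221)/15820 = 408/20602 - 120/15820 = 408*(1/20602) - 120*1/15820 = 204/10301 - 6/791 = 99558/8148091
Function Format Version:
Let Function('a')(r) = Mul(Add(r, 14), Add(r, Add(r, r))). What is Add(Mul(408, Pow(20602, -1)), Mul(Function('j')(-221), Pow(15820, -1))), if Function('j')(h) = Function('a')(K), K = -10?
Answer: Rational(99558, 8148091) ≈ 0.012219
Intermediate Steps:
Function('a')(r) = Mul(3, r, Add(14, r)) (Function('a')(r) = Mul(Add(14, r), Add(r, Mul(2, r))) = Mul(Add(14, r), Mul(3, r)) = Mul(3, r, Add(14, r)))
Function('j')(h) = -120 (Function('j')(h) = Mul(3, -10, Add(14, -10)) = Mul(3, -10, 4) = -120)
Add(Mul(408, Pow(20602, -1)), Mul(Function('j')(-221), Pow(15820, -1))) = Add(Mul(408, Pow(20602, -1)), Mul(-120, Pow(15820, -1))) = Add(Mul(408, Rational(1, 20602)), Mul(-120, Rational(1, 15820))) = Add(Rational(204, 10301), Rational(-6, 791)) = Rational(99558, 8148091)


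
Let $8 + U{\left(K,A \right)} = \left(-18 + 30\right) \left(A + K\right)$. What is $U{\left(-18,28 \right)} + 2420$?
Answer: $2532$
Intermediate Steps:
$U{\left(K,A \right)} = -8 + 12 A + 12 K$ ($U{\left(K,A \right)} = -8 + \left(-18 + 30\right) \left(A + K\right) = -8 + 12 \left(A + K\right) = -8 + \left(12 A + 12 K\right) = -8 + 12 A + 12 K$)
$U{\left(-18,28 \right)} + 2420 = \left(-8 + 12 \cdot 28 + 12 \left(-18\right)\right) + 2420 = \left(-8 + 336 - 216\right) + 2420 = 112 + 2420 = 2532$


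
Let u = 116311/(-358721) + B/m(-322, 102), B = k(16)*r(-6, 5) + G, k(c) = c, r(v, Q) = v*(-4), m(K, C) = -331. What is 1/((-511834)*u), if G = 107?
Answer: 118736651/109855418685968 ≈ 1.0808e-6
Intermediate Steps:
r(v, Q) = -4*v
B = 491 (B = 16*(-4*(-6)) + 107 = 16*24 + 107 = 384 + 107 = 491)
u = -214630952/118736651 (u = 116311/(-358721) + 491/(-331) = 116311*(-1/358721) + 491*(-1/331) = -116311/358721 - 491/331 = -214630952/118736651 ≈ -1.8076)
1/((-511834)*u) = 1/((-511834)*(-214630952/118736651)) = -1/511834*(-118736651/214630952) = 118736651/109855418685968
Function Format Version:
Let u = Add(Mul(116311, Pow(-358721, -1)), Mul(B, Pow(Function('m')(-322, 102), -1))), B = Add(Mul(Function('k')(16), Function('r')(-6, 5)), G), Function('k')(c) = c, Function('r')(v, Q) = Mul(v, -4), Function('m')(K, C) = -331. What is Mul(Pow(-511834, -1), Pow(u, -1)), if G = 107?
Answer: Rational(118736651, 109855418685968) ≈ 1.0808e-6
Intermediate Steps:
Function('r')(v, Q) = Mul(-4, v)
B = 491 (B = Add(Mul(16, Mul(-4, -6)), 107) = Add(Mul(16, 24), 107) = Add(384, 107) = 491)
u = Rational(-214630952, 118736651) (u = Add(Mul(116311, Pow(-358721, -1)), Mul(491, Pow(-331, -1))) = Add(Mul(116311, Rational(-1, 358721)), Mul(491, Rational(-1, 331))) = Add(Rational(-116311, 358721), Rational(-491, 331)) = Rational(-214630952, 118736651) ≈ -1.8076)
Mul(Pow(-511834, -1), Pow(u, -1)) = Mul(Pow(-511834, -1), Pow(Rational(-214630952, 118736651), -1)) = Mul(Rational(-1, 511834), Rational(-118736651, 214630952)) = Rational(118736651, 109855418685968)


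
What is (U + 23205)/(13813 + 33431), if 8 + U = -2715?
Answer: 10241/23622 ≈ 0.43354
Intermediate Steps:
U = -2723 (U = -8 - 2715 = -2723)
(U + 23205)/(13813 + 33431) = (-2723 + 23205)/(13813 + 33431) = 20482/47244 = 20482*(1/47244) = 10241/23622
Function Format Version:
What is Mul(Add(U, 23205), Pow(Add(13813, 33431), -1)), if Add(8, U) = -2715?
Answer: Rational(10241, 23622) ≈ 0.43354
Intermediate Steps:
U = -2723 (U = Add(-8, -2715) = -2723)
Mul(Add(U, 23205), Pow(Add(13813, 33431), -1)) = Mul(Add(-2723, 23205), Pow(Add(13813, 33431), -1)) = Mul(20482, Pow(47244, -1)) = Mul(20482, Rational(1, 47244)) = Rational(10241, 23622)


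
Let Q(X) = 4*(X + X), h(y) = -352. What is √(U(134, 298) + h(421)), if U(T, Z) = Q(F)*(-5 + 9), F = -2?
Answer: 4*I*√26 ≈ 20.396*I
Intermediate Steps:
Q(X) = 8*X (Q(X) = 4*(2*X) = 8*X)
U(T, Z) = -64 (U(T, Z) = (8*(-2))*(-5 + 9) = -16*4 = -64)
√(U(134, 298) + h(421)) = √(-64 - 352) = √(-416) = 4*I*√26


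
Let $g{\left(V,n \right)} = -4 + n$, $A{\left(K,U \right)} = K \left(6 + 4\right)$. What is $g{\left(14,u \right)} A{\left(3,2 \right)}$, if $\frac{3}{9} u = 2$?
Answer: $60$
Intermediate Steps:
$u = 6$ ($u = 3 \cdot 2 = 6$)
$A{\left(K,U \right)} = 10 K$ ($A{\left(K,U \right)} = K 10 = 10 K$)
$g{\left(14,u \right)} A{\left(3,2 \right)} = \left(-4 + 6\right) 10 \cdot 3 = 2 \cdot 30 = 60$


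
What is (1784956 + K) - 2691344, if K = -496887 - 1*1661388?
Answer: -3064663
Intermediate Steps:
K = -2158275 (K = -496887 - 1661388 = -2158275)
(1784956 + K) - 2691344 = (1784956 - 2158275) - 2691344 = -373319 - 2691344 = -3064663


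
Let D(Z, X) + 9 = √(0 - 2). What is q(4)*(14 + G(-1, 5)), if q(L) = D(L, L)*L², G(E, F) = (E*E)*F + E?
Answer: -2592 + 288*I*√2 ≈ -2592.0 + 407.29*I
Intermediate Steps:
D(Z, X) = -9 + I*√2 (D(Z, X) = -9 + √(0 - 2) = -9 + √(-2) = -9 + I*√2)
G(E, F) = E + F*E² (G(E, F) = E²*F + E = F*E² + E = E + F*E²)
q(L) = L²*(-9 + I*√2) (q(L) = (-9 + I*√2)*L² = L²*(-9 + I*√2))
q(4)*(14 + G(-1, 5)) = (4²*(-9 + I*√2))*(14 - (1 - 1*5)) = (16*(-9 + I*√2))*(14 - (1 - 5)) = (-144 + 16*I*√2)*(14 - 1*(-4)) = (-144 + 16*I*√2)*(14 + 4) = (-144 + 16*I*√2)*18 = -2592 + 288*I*√2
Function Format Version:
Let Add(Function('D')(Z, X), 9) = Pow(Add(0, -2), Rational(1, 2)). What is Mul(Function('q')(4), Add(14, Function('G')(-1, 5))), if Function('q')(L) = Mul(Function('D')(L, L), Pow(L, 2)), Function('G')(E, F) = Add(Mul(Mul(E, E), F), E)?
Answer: Add(-2592, Mul(288, I, Pow(2, Rational(1, 2)))) ≈ Add(-2592.0, Mul(407.29, I))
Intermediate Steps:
Function('D')(Z, X) = Add(-9, Mul(I, Pow(2, Rational(1, 2)))) (Function('D')(Z, X) = Add(-9, Pow(Add(0, -2), Rational(1, 2))) = Add(-9, Pow(-2, Rational(1, 2))) = Add(-9, Mul(I, Pow(2, Rational(1, 2)))))
Function('G')(E, F) = Add(E, Mul(F, Pow(E, 2))) (Function('G')(E, F) = Add(Mul(Pow(E, 2), F), E) = Add(Mul(F, Pow(E, 2)), E) = Add(E, Mul(F, Pow(E, 2))))
Function('q')(L) = Mul(Pow(L, 2), Add(-9, Mul(I, Pow(2, Rational(1, 2))))) (Function('q')(L) = Mul(Add(-9, Mul(I, Pow(2, Rational(1, 2)))), Pow(L, 2)) = Mul(Pow(L, 2), Add(-9, Mul(I, Pow(2, Rational(1, 2))))))
Mul(Function('q')(4), Add(14, Function('G')(-1, 5))) = Mul(Mul(Pow(4, 2), Add(-9, Mul(I, Pow(2, Rational(1, 2))))), Add(14, Mul(-1, Add(1, Mul(-1, 5))))) = Mul(Mul(16, Add(-9, Mul(I, Pow(2, Rational(1, 2))))), Add(14, Mul(-1, Add(1, -5)))) = Mul(Add(-144, Mul(16, I, Pow(2, Rational(1, 2)))), Add(14, Mul(-1, -4))) = Mul(Add(-144, Mul(16, I, Pow(2, Rational(1, 2)))), Add(14, 4)) = Mul(Add(-144, Mul(16, I, Pow(2, Rational(1, 2)))), 18) = Add(-2592, Mul(288, I, Pow(2, Rational(1, 2))))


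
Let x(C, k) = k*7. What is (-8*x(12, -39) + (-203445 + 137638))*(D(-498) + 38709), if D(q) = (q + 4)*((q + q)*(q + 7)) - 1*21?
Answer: 15367823642808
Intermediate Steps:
x(C, k) = 7*k
D(q) = -21 + 2*q*(4 + q)*(7 + q) (D(q) = (4 + q)*((2*q)*(7 + q)) - 21 = (4 + q)*(2*q*(7 + q)) - 21 = 2*q*(4 + q)*(7 + q) - 21 = -21 + 2*q*(4 + q)*(7 + q))
(-8*x(12, -39) + (-203445 + 137638))*(D(-498) + 38709) = (-56*(-39) + (-203445 + 137638))*((-21 + 2*(-498)³ + 22*(-498)² + 56*(-498)) + 38709) = (-8*(-273) - 65807)*((-21 + 2*(-123505992) + 22*248004 - 27888) + 38709) = (2184 - 65807)*((-21 - 247011984 + 5456088 - 27888) + 38709) = -63623*(-241583805 + 38709) = -63623*(-241545096) = 15367823642808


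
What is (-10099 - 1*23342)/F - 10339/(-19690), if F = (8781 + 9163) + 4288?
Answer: -214298321/218874040 ≈ -0.97909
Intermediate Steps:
F = 22232 (F = 17944 + 4288 = 22232)
(-10099 - 1*23342)/F - 10339/(-19690) = (-10099 - 1*23342)/22232 - 10339/(-19690) = (-10099 - 23342)*(1/22232) - 10339*(-1/19690) = -33441*1/22232 + 10339/19690 = -33441/22232 + 10339/19690 = -214298321/218874040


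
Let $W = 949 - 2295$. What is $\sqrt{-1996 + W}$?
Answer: $i \sqrt{3342} \approx 57.81 i$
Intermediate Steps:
$W = -1346$
$\sqrt{-1996 + W} = \sqrt{-1996 - 1346} = \sqrt{-3342} = i \sqrt{3342}$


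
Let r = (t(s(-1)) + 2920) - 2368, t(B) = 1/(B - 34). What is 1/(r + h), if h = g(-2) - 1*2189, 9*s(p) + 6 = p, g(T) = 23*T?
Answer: -313/526788 ≈ -0.00059417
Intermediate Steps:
s(p) = -2/3 + p/9
t(B) = 1/(-34 + B)
r = 172767/313 (r = (1/(-34 + (-2/3 + (1/9)*(-1))) + 2920) - 2368 = (1/(-34 + (-2/3 - 1/9)) + 2920) - 2368 = (1/(-34 - 7/9) + 2920) - 2368 = (1/(-313/9) + 2920) - 2368 = (-9/313 + 2920) - 2368 = 913951/313 - 2368 = 172767/313 ≈ 551.97)
h = -2235 (h = 23*(-2) - 1*2189 = -46 - 2189 = -2235)
1/(r + h) = 1/(172767/313 - 2235) = 1/(-526788/313) = -313/526788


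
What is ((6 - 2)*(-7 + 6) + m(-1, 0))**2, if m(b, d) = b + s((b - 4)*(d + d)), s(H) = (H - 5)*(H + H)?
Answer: 25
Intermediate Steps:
s(H) = 2*H*(-5 + H) (s(H) = (-5 + H)*(2*H) = 2*H*(-5 + H))
m(b, d) = b + 4*d*(-5 + 2*d*(-4 + b))*(-4 + b) (m(b, d) = b + 2*((b - 4)*(d + d))*(-5 + (b - 4)*(d + d)) = b + 2*((-4 + b)*(2*d))*(-5 + (-4 + b)*(2*d)) = b + 2*(2*d*(-4 + b))*(-5 + 2*d*(-4 + b)) = b + 4*d*(-5 + 2*d*(-4 + b))*(-4 + b))
((6 - 2)*(-7 + 6) + m(-1, 0))**2 = ((6 - 2)*(-7 + 6) + (-1 + 4*0*(-5 + 2*0*(-4 - 1))*(-4 - 1)))**2 = (4*(-1) + (-1 + 4*0*(-5 + 2*0*(-5))*(-5)))**2 = (-4 + (-1 + 4*0*(-5 + 0)*(-5)))**2 = (-4 + (-1 + 4*0*(-5)*(-5)))**2 = (-4 + (-1 + 0))**2 = (-4 - 1)**2 = (-5)**2 = 25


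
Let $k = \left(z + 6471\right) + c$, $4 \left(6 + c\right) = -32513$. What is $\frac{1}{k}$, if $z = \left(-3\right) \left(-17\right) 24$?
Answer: $- \frac{4}{1757} \approx -0.0022766$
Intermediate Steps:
$c = - \frac{32537}{4}$ ($c = -6 + \frac{1}{4} \left(-32513\right) = -6 - \frac{32513}{4} = - \frac{32537}{4} \approx -8134.3$)
$z = 1224$ ($z = 51 \cdot 24 = 1224$)
$k = - \frac{1757}{4}$ ($k = \left(1224 + 6471\right) - \frac{32537}{4} = 7695 - \frac{32537}{4} = - \frac{1757}{4} \approx -439.25$)
$\frac{1}{k} = \frac{1}{- \frac{1757}{4}} = - \frac{4}{1757}$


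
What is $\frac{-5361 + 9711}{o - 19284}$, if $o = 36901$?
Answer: $\frac{4350}{17617} \approx 0.24692$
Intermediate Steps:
$\frac{-5361 + 9711}{o - 19284} = \frac{-5361 + 9711}{36901 - 19284} = \frac{4350}{17617}$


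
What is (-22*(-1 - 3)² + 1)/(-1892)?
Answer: 351/1892 ≈ 0.18552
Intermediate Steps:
(-22*(-1 - 3)² + 1)/(-1892) = (-22*(-4)² + 1)*(-1/1892) = (-22*16 + 1)*(-1/1892) = (-352 + 1)*(-1/1892) = -351*(-1/1892) = 351/1892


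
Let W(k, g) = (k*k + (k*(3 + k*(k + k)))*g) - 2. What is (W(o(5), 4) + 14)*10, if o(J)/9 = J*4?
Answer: 466905720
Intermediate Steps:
o(J) = 36*J (o(J) = 9*(J*4) = 9*(4*J) = 36*J)
W(k, g) = -2 + k**2 + g*k*(3 + 2*k**2) (W(k, g) = (k**2 + (k*(3 + k*(2*k)))*g) - 2 = (k**2 + (k*(3 + 2*k**2))*g) - 2 = (k**2 + g*k*(3 + 2*k**2)) - 2 = -2 + k**2 + g*k*(3 + 2*k**2))
(W(o(5), 4) + 14)*10 = ((-2 + (36*5)**2 + 2*4*(36*5)**3 + 3*4*(36*5)) + 14)*10 = ((-2 + 180**2 + 2*4*180**3 + 3*4*180) + 14)*10 = ((-2 + 32400 + 2*4*5832000 + 2160) + 14)*10 = ((-2 + 32400 + 46656000 + 2160) + 14)*10 = (46690558 + 14)*10 = 46690572*10 = 466905720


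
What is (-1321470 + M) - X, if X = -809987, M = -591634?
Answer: -1103117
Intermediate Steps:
(-1321470 + M) - X = (-1321470 - 591634) - 1*(-809987) = -1913104 + 809987 = -1103117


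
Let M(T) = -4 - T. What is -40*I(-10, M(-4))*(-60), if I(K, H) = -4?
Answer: -9600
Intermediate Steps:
-40*I(-10, M(-4))*(-60) = -40*(-4)*(-60) = 160*(-60) = -9600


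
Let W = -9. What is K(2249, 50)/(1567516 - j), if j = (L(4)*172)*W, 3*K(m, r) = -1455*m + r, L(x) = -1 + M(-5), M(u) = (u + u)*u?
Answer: -3272245/4930104 ≈ -0.66373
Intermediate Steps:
M(u) = 2*u² (M(u) = (2*u)*u = 2*u²)
L(x) = 49 (L(x) = -1 + 2*(-5)² = -1 + 2*25 = -1 + 50 = 49)
K(m, r) = -485*m + r/3 (K(m, r) = (-1455*m + r)/3 = (r - 1455*m)/3 = -485*m + r/3)
j = -75852 (j = (49*172)*(-9) = 8428*(-9) = -75852)
K(2249, 50)/(1567516 - j) = (-485*2249 + (⅓)*50)/(1567516 - 1*(-75852)) = (-1090765 + 50/3)/(1567516 + 75852) = -3272245/3/1643368 = -3272245/3*1/1643368 = -3272245/4930104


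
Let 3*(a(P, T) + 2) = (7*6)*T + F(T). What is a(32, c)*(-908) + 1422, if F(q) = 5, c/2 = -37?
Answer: 2827238/3 ≈ 9.4241e+5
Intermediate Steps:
c = -74 (c = 2*(-37) = -74)
a(P, T) = -1/3 + 14*T (a(P, T) = -2 + ((7*6)*T + 5)/3 = -2 + (42*T + 5)/3 = -2 + (5 + 42*T)/3 = -2 + (5/3 + 14*T) = -1/3 + 14*T)
a(32, c)*(-908) + 1422 = (-1/3 + 14*(-74))*(-908) + 1422 = (-1/3 - 1036)*(-908) + 1422 = -3109/3*(-908) + 1422 = 2822972/3 + 1422 = 2827238/3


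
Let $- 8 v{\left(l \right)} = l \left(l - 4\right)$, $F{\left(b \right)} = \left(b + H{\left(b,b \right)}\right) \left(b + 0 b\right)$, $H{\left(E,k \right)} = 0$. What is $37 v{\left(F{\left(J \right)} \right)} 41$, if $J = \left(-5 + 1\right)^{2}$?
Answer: $-12233088$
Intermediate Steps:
$J = 16$ ($J = \left(-4\right)^{2} = 16$)
$F{\left(b \right)} = b^{2}$ ($F{\left(b \right)} = \left(b + 0\right) \left(b + 0 b\right) = b \left(b + 0\right) = b b = b^{2}$)
$v{\left(l \right)} = - \frac{l \left(-4 + l\right)}{8}$ ($v{\left(l \right)} = - \frac{l \left(l - 4\right)}{8} = - \frac{l \left(-4 + l\right)}{8}$)
$37 v{\left(F{\left(J \right)} \right)} 41 = 37 \frac{16^{2} \left(4 - 16^{2}\right)}{8} \cdot 41 = 37 \cdot \frac{1}{8} \cdot 256 \left(4 - 256\right) 41 = 37 \cdot \frac{1}{8} \cdot 256 \left(-252\right) 41 = 37 \left(-8064\right) 41 = \left(-298368\right) 41 = -12233088$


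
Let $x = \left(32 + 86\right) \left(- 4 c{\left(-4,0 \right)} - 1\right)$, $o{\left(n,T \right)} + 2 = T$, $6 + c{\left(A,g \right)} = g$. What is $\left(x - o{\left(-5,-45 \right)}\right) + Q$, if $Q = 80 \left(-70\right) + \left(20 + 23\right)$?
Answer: $-2796$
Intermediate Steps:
$c{\left(A,g \right)} = -6 + g$
$o{\left(n,T \right)} = -2 + T$
$Q = -5557$ ($Q = -5600 + 43 = -5557$)
$x = 2714$ ($x = \left(32 + 86\right) \left(- 4 \left(-6 + 0\right) - 1\right) = 118 \left(\left(-4\right) \left(-6\right) - 1\right) = 118 \left(24 - 1\right) = 118 \cdot 23 = 2714$)
$\left(x - o{\left(-5,-45 \right)}\right) + Q = \left(2714 - \left(-2 - 45\right)\right) - 5557 = \left(2714 - -47\right) - 5557 = \left(2714 + 47\right) - 5557 = 2761 - 5557 = -2796$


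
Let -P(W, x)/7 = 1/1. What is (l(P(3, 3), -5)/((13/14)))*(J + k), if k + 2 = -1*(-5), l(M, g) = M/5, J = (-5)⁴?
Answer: -61544/65 ≈ -946.83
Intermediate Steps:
J = 625
P(W, x) = -7 (P(W, x) = -7/1 = -7*1 = -7)
l(M, g) = M/5 (l(M, g) = M*(⅕) = M/5)
k = 3 (k = -2 - 1*(-5) = -2 + 5 = 3)
(l(P(3, 3), -5)/((13/14)))*(J + k) = (((⅕)*(-7))/((13/14)))*(625 + 3) = -7/(5*(13*(1/14)))*628 = -7/(5*13/14)*628 = -7/5*14/13*628 = -98/65*628 = -61544/65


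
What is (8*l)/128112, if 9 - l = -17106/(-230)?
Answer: -1253/306935 ≈ -0.0040823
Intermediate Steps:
l = -7518/115 (l = 9 - (-17106)/(-230) = 9 - (-17106)*(-1)/230 = 9 - 1*8553/115 = 9 - 8553/115 = -7518/115 ≈ -65.374)
(8*l)/128112 = (8*(-7518/115))/128112 = -60144/115*1/128112 = -1253/306935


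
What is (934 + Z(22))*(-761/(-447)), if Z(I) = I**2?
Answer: 1079098/447 ≈ 2414.1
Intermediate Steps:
(934 + Z(22))*(-761/(-447)) = (934 + 22**2)*(-761/(-447)) = (934 + 484)*(-761*(-1/447)) = 1418*(761/447) = 1079098/447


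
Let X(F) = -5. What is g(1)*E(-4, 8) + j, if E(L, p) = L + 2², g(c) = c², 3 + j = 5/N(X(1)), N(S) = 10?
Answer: -5/2 ≈ -2.5000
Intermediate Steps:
j = -5/2 (j = -3 + 5/10 = -3 + 5*(⅒) = -3 + ½ = -5/2 ≈ -2.5000)
E(L, p) = 4 + L (E(L, p) = L + 4 = 4 + L)
g(1)*E(-4, 8) + j = 1²*(4 - 4) - 5/2 = 1*0 - 5/2 = 0 - 5/2 = -5/2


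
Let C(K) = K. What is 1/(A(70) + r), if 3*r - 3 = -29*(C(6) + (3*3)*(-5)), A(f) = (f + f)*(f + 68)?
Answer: 1/19698 ≈ 5.0767e-5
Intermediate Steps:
A(f) = 2*f*(68 + f) (A(f) = (2*f)*(68 + f) = 2*f*(68 + f))
r = 378 (r = 1 + (-29*(6 + (3*3)*(-5)))/3 = 1 + (-29*(6 + 9*(-5)))/3 = 1 + (-29*(6 - 45))/3 = 1 + (-29*(-39))/3 = 1 + (⅓)*1131 = 1 + 377 = 378)
1/(A(70) + r) = 1/(2*70*(68 + 70) + 378) = 1/(2*70*138 + 378) = 1/(19320 + 378) = 1/19698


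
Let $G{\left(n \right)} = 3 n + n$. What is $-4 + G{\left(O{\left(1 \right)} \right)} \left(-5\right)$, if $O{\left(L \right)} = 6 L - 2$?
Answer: $-84$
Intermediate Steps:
$O{\left(L \right)} = -2 + 6 L$
$G{\left(n \right)} = 4 n$
$-4 + G{\left(O{\left(1 \right)} \right)} \left(-5\right) = -4 + 4 \left(-2 + 6 \cdot 1\right) \left(-5\right) = -4 + 4 \left(-2 + 6\right) \left(-5\right) = -4 + 4 \cdot 4 \left(-5\right) = -4 + 16 \left(-5\right) = -4 - 80 = -84$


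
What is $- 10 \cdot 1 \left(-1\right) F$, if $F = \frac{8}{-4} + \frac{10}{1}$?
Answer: $80$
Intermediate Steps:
$F = 8$ ($F = 8 \left(- \frac{1}{4}\right) + 10 \cdot 1 = -2 + 10 = 8$)
$- 10 \cdot 1 \left(-1\right) F = - 10 \cdot 1 \left(-1\right) 8 = \left(-10\right) \left(-1\right) 8 = 10 \cdot 8 = 80$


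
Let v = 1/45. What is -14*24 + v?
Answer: -15119/45 ≈ -335.98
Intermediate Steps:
v = 1/45 ≈ 0.022222
-14*24 + v = -14*24 + 1/45 = -336 + 1/45 = -15119/45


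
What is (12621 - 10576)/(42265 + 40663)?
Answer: 2045/82928 ≈ 0.024660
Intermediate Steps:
(12621 - 10576)/(42265 + 40663) = 2045/82928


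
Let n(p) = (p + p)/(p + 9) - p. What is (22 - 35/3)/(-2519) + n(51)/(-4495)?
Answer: 80419/11713350 ≈ 0.0068656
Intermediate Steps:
n(p) = -p + 2*p/(9 + p) (n(p) = (2*p)/(9 + p) - p = 2*p/(9 + p) - p = -p + 2*p/(9 + p))
(22 - 35/3)/(-2519) + n(51)/(-4495) = (22 - 35/3)/(-2519) - 1*51*(7 + 51)/(9 + 51)/(-4495) = (22 - 35*⅓)*(-1/2519) - 1*51*58/60*(-1/4495) = (22 - 35/3)*(-1/2519) - 1*51*1/60*58*(-1/4495) = (31/3)*(-1/2519) - 493/10*(-1/4495) = -31/7557 + 17/1550 = 80419/11713350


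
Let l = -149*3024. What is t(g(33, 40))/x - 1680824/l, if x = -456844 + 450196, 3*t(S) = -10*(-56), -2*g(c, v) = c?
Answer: 57760471/15601194 ≈ 3.7023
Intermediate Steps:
g(c, v) = -c/2
t(S) = 560/3 (t(S) = (-10*(-56))/3 = (⅓)*560 = 560/3)
x = -6648
l = -450576
t(g(33, 40))/x - 1680824/l = (560/3)/(-6648) - 1680824/(-450576) = (560/3)*(-1/6648) - 1680824*(-1/450576) = -70/2493 + 210103/56322 = 57760471/15601194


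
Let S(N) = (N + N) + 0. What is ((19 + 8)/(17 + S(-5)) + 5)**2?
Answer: 3844/49 ≈ 78.449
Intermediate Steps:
S(N) = 2*N (S(N) = 2*N + 0 = 2*N)
((19 + 8)/(17 + S(-5)) + 5)**2 = ((19 + 8)/(17 + 2*(-5)) + 5)**2 = (27/(17 - 10) + 5)**2 = (27/7 + 5)**2 = (62/7)**2 = 3844/49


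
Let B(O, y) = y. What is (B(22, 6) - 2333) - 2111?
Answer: -4438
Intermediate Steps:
(B(22, 6) - 2333) - 2111 = (6 - 2333) - 2111 = -2327 - 2111 = -4438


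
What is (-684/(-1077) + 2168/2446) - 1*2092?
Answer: -917839244/439057 ≈ -2090.5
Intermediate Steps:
(-684/(-1077) + 2168/2446) - 1*2092 = (-684*(-1/1077) + 2168*(1/2446)) - 2092 = (228/359 + 1084/1223) - 2092 = 668000/439057 - 2092 = -917839244/439057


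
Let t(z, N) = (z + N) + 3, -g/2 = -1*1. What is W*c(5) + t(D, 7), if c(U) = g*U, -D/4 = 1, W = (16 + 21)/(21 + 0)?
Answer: 496/21 ≈ 23.619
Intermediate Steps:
W = 37/21 ≈ 1.7619
D = -4 (D = -4*1 = -4)
g = 2 (g = -(-2) = -2*(-1) = 2)
t(z, N) = 3 + N + z (t(z, N) = (N + z) + 3 = 3 + N + z)
c(U) = 2*U
W*c(5) + t(D, 7) = 37*(2*5)/21 + (3 + 7 - 4) = (37/21)*10 + 6 = 370/21 + 6 = 496/21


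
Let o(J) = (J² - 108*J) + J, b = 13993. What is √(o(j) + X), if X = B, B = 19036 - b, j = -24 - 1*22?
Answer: √12081 ≈ 109.91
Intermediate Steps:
j = -46 (j = -24 - 22 = -46)
B = 5043 (B = 19036 - 1*13993 = 19036 - 13993 = 5043)
o(J) = J² - 107*J
X = 5043
√(o(j) + X) = √(-46*(-107 - 46) + 5043) = √(-46*(-153) + 5043) = √(7038 + 5043) = √12081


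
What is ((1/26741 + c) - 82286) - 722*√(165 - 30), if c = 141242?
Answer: 1576542397/26741 - 2166*√15 ≈ 50567.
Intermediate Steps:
((1/26741 + c) - 82286) - 722*√(165 - 30) = ((1/26741 + 141242) - 82286) - 722*√(165 - 30) = ((1/26741 + 141242) - 82286) - 722*√135 = (3776952323/26741 - 82286) - 722*3*√15 = 1576542397/26741 - 2166*√15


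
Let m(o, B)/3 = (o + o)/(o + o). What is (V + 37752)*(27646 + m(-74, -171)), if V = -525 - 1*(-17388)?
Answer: 1510050135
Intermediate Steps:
V = 16863 (V = -525 + 17388 = 16863)
m(o, B) = 3 (m(o, B) = 3*((o + o)/(o + o)) = 3*((2*o)/((2*o))) = 3*((2*o)*(1/(2*o))) = 3*1 = 3)
(V + 37752)*(27646 + m(-74, -171)) = (16863 + 37752)*(27646 + 3) = 54615*27649 = 1510050135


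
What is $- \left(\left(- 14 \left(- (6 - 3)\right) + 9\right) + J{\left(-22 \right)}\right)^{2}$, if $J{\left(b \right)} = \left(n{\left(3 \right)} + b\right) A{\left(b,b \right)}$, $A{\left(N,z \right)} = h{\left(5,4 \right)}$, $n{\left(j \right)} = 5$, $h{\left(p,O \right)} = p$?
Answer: $-1156$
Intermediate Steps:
$A{\left(N,z \right)} = 5$
$J{\left(b \right)} = 25 + 5 b$ ($J{\left(b \right)} = \left(5 + b\right) 5 = 25 + 5 b$)
$- \left(\left(- 14 \left(- (6 - 3)\right) + 9\right) + J{\left(-22 \right)}\right)^{2} = - \left(\left(- 14 \left(- (6 - 3)\right) + 9\right) + \left(25 + 5 \left(-22\right)\right)\right)^{2} = - \left(\left(- 14 \left(\left(-1\right) 3\right) + 9\right) + \left(25 - 110\right)\right)^{2} = - \left(\left(\left(-14\right) \left(-3\right) + 9\right) - 85\right)^{2} = - \left(\left(42 + 9\right) - 85\right)^{2} = - \left(51 - 85\right)^{2} = - \left(-34\right)^{2} = \left(-1\right) 1156 = -1156$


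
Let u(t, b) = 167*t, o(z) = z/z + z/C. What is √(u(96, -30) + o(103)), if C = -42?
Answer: √28277886/42 ≈ 126.61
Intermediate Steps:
o(z) = 1 - z/42 (o(z) = z/z + z/(-42) = 1 + z*(-1/42) = 1 - z/42)
√(u(96, -30) + o(103)) = √(167*96 + (1 - 1/42*103)) = √(16032 + (1 - 103/42)) = √(16032 - 61/42) = √(673283/42) = √28277886/42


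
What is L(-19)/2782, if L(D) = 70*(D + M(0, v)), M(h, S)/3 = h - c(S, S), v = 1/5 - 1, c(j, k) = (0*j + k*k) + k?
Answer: -3241/6955 ≈ -0.46600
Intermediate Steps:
c(j, k) = k + k² (c(j, k) = (0 + k²) + k = k² + k = k + k²)
v = -⅘ (v = 1*(⅕) - 1 = ⅕ - 1 = -⅘ ≈ -0.80000)
M(h, S) = 3*h - 3*S*(1 + S) (M(h, S) = 3*(h - S*(1 + S)) = 3*h - 3*S*(1 + S))
L(D) = 168/5 + 70*D (L(D) = 70*(D + (3*0 - 3*(-⅘)*(1 - ⅘))) = 70*(D + (0 - 3*(-⅘)*⅕)) = 70*(D + (0 + 12/25)) = 70*(D + 12/25) = 70*(12/25 + D) = 168/5 + 70*D)
L(-19)/2782 = (168/5 + 70*(-19))/2782 = (168/5 - 1330)*(1/2782) = -6482/5*1/2782 = -3241/6955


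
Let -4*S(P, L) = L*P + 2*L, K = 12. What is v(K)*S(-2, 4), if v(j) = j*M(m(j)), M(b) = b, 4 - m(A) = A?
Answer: 0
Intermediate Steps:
m(A) = 4 - A
v(j) = j*(4 - j)
S(P, L) = -L/2 - L*P/4 (S(P, L) = -(L*P + 2*L)/4 = -(2*L + L*P)/4 = -L/2 - L*P/4)
v(K)*S(-2, 4) = (12*(4 - 1*12))*(-¼*4*(2 - 2)) = (12*(4 - 12))*(-¼*4*0) = (12*(-8))*0 = -96*0 = 0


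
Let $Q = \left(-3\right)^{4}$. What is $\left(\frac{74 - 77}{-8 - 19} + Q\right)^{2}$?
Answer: $\frac{532900}{81} \approx 6579.0$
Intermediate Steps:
$Q = 81$
$\left(\frac{74 - 77}{-8 - 19} + Q\right)^{2} = \left(\frac{74 - 77}{-8 - 19} + 81\right)^{2} = \left(- \frac{3}{-27} + 81\right)^{2} = \left(\left(-3\right) \left(- \frac{1}{27}\right) + 81\right)^{2} = \left(\frac{1}{9} + 81\right)^{2} = \left(\frac{730}{9}\right)^{2} = \frac{532900}{81}$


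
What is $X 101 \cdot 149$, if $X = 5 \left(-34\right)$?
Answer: $-2558330$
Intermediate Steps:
$X = -170$
$X 101 \cdot 149 = \left(-170\right) 101 \cdot 149 = \left(-17170\right) 149 = -2558330$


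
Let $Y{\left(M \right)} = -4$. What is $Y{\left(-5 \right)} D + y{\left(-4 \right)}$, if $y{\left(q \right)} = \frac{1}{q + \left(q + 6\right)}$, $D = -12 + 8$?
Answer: $\frac{31}{2} \approx 15.5$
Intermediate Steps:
$D = -4$
$y{\left(q \right)} = \frac{1}{6 + 2 q}$ ($y{\left(q \right)} = \frac{1}{q + \left(6 + q\right)} = \frac{1}{6 + 2 q}$)
$Y{\left(-5 \right)} D + y{\left(-4 \right)} = \left(-4\right) \left(-4\right) + \frac{1}{2 \left(3 - 4\right)} = 16 + \frac{1}{2 \left(-1\right)} = 16 + \frac{1}{2} \left(-1\right) = 16 - \frac{1}{2} = \frac{31}{2}$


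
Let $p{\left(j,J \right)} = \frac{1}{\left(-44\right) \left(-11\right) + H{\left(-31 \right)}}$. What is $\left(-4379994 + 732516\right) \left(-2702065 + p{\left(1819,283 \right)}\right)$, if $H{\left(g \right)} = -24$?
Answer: $\frac{98557226341407}{10} \approx 9.8557 \cdot 10^{12}$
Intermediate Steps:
$p{\left(j,J \right)} = \frac{1}{460}$ ($p{\left(j,J \right)} = \frac{1}{\left(-44\right) \left(-11\right) - 24} = \frac{1}{484 - 24} = \frac{1}{460}$)
$\left(-4379994 + 732516\right) \left(-2702065 + p{\left(1819,283 \right)}\right) = \left(-4379994 + 732516\right) \left(-2702065 + \frac{1}{460}\right) = \left(-3647478\right) \left(- \frac{1242949899}{460}\right) = \frac{98557226341407}{10}$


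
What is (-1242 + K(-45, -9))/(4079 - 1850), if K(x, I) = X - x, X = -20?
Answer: -1217/2229 ≈ -0.54598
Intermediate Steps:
K(x, I) = -20 - x
(-1242 + K(-45, -9))/(4079 - 1850) = (-1242 + (-20 - 1*(-45)))/(4079 - 1850) = (-1242 + (-20 + 45))/2229 = (-1242 + 25)*(1/2229) = -1217*1/2229 = -1217/2229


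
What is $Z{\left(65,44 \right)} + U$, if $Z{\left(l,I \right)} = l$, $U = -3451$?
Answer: $-3386$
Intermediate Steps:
$Z{\left(65,44 \right)} + U = 65 - 3451 = -3386$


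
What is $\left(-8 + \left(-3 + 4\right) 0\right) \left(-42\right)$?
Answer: $336$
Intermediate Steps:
$\left(-8 + \left(-3 + 4\right) 0\right) \left(-42\right) = \left(-8 + 1 \cdot 0\right) \left(-42\right) = \left(-8 + 0\right) \left(-42\right) = \left(-8\right) \left(-42\right) = 336$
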